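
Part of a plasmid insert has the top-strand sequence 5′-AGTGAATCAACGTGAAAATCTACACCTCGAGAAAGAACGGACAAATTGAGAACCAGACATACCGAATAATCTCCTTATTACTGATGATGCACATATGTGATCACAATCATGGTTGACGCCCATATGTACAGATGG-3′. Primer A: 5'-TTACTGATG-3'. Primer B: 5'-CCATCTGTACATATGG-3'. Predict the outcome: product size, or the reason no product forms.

Primer A (TTACTGATG) matches the top strand at positions 78–86; it acts as a forward primer.
Primer B's reverse complement is CCATATGTACAGATGG, matching the top strand at positions 120–135; it acts as a reverse primer.
The 3' ends face each other across positions 78–135, giving a 58 bp product.

Yes — a 58 bp product.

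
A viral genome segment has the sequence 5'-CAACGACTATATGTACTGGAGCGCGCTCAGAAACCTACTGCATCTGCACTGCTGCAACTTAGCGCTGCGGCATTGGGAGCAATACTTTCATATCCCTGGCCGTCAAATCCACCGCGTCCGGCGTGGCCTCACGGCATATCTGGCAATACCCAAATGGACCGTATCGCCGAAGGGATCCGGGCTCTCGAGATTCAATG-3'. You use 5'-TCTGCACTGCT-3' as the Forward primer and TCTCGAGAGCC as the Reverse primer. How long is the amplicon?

148 bp

Scanning the template, TCTGCACTGCT occurs at positions 43–53; this primer anneals to the bottom strand there with its 3' end pointing downstream.
The reverse primer's reverse complement is GGCTCTCGAGA, which matches the template at positions 180–190.
The product runs from position 43 to position 190, so its length is 190 − 43 + 1 = 148 bp.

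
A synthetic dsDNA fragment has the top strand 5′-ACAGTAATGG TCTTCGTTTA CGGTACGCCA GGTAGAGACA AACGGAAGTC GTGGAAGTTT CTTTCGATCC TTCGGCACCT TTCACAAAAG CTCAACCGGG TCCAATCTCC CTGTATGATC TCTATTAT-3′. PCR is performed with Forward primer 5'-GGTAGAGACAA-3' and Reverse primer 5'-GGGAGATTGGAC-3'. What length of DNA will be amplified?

81 bp

The forward primer matches the template at positions 31–41.
The reverse primer's reverse complement is GTCCAATCTCCC, which matches the template at positions 100–111.
Amplicon spans positions 31–111: 81 bp.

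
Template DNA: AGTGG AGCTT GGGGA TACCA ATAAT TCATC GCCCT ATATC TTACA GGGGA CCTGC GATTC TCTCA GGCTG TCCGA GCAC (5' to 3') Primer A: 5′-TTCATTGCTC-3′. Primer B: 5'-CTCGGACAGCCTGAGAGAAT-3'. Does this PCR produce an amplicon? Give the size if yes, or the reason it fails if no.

No product — primer A has no binding site in the template.

Primer A (TTCATTGCTC) does not match the top strand, and its reverse complement GAGCAATGAA does not match either.
With no annealing site for primer A, no amplification occurs.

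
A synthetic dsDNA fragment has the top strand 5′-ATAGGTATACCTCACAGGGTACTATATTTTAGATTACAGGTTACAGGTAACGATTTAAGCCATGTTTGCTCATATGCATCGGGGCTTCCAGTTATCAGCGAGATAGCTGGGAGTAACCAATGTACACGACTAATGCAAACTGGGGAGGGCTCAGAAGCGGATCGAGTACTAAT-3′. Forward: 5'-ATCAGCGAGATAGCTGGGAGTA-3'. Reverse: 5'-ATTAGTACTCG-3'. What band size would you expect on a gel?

The forward primer matches the template at positions 94–115.
Reverse complement of the reverse primer: CGAGTACTAAT. This occurs on the top strand at positions 163–173.
The product runs from position 94 to position 173, so its length is 173 − 94 + 1 = 80 bp.

80 bp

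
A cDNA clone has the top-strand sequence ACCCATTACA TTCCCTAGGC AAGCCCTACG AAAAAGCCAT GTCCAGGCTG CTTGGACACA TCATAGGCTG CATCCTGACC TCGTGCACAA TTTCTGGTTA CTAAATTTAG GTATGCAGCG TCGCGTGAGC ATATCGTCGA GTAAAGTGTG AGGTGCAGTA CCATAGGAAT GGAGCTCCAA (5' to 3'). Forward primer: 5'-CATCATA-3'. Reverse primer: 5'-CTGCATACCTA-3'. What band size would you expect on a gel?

Scanning the template, CATCATA occurs at positions 59–65; this primer anneals to the bottom strand there with its 3' end pointing downstream.
Taking the reverse complement of CTGCATACCTA gives TAGGTATGCAG, found at positions 108–118 on the template; the primer anneals here to the top strand with its 3' end pointing upstream.
The product runs from position 59 to position 118, so its length is 118 − 59 + 1 = 60 bp.

60 bp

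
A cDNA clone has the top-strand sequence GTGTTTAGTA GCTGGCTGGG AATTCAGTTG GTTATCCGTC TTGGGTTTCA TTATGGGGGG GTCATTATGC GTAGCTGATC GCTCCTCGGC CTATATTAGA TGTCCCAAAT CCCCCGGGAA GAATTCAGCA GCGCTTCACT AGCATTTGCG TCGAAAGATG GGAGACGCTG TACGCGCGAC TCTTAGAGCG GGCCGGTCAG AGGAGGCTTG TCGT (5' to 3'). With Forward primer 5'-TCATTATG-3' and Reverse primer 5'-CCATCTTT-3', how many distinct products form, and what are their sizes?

Two products: 114 bp, 100 bp

The forward primer TCATTATG matches the top strand at positions 48–55, 62–69.
The reverse primer's reverse complement is AAAGATGG, matching at positions 154–161.
Each forward site pairs with the reverse site to give a product ending at position 161: sizes 114, 100 bp.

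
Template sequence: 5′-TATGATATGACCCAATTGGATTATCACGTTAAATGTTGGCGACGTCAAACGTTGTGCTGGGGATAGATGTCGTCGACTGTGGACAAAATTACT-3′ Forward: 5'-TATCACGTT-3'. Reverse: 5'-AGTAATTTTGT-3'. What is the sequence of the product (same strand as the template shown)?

5'-TATCACGTTAAATGTTGGCGACGTCAAACGTTGTGCTGGGGATAGATGTCGTCGACTGTGGACAAAATTACT-3'

The forward primer matches the template at positions 22–30.
The reverse primer's reverse complement is ACAAAATTACT, which matches the template at positions 83–93.
The product is the template from position 22 through 93 (72 bp).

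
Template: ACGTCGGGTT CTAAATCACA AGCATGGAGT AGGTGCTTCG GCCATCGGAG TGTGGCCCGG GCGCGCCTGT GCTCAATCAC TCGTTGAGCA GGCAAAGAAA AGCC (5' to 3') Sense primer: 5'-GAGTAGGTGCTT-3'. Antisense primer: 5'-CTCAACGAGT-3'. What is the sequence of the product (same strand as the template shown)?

5'-GAGTAGGTGCTTCGGCCATCGGAGTGTGGCCCGGGCGCGCCTGTGCTCAATCACTCGTTGAG-3'

The forward primer matches the template at positions 27–38.
Taking the reverse complement of CTCAACGAGT gives ACTCGTTGAG, found at positions 79–88 on the template; the primer anneals here to the top strand with its 3' end pointing upstream.
The product is the template from position 27 through 88 (62 bp).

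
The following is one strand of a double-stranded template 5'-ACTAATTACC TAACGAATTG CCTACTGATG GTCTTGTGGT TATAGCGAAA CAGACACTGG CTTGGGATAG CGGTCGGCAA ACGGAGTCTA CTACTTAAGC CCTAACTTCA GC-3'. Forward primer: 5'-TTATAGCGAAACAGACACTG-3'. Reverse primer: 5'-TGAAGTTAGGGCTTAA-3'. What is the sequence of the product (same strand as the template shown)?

5'-TTATAGCGAAACAGACACTGGCTTGGGATAGCGGTCGGCAAACGGAGTCTACTACTTAAGCCCTAACTTCA-3'

Scanning the template, TTATAGCGAAACAGACACTG occurs at positions 40–59; this primer anneals to the bottom strand there with its 3' end pointing downstream.
The reverse primer's reverse complement is TTAAGCCCTAACTTCA, which matches the template at positions 95–110.
The product is the template from position 40 through 110 (71 bp).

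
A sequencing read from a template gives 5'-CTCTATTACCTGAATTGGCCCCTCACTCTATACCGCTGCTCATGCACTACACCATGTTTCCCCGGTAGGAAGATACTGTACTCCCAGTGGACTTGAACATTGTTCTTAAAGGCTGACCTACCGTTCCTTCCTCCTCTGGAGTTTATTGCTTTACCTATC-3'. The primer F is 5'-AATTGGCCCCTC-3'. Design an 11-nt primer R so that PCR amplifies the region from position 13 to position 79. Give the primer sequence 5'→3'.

The product's 3' end on the top strand is position 79.
The reverse primer anneals to the top strand over positions 69–79, i.e. to GAAGATACTGT.
Its sequence written 5'→3' is the reverse complement: ACAGTATCTTC.

5'-ACAGTATCTTC-3'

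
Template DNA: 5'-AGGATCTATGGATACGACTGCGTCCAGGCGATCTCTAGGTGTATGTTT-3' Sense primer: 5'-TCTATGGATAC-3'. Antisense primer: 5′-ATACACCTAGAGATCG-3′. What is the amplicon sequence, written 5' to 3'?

5'-TCTATGGATACGACTGCGTCCAGGCGATCTCTAGGTGTAT-3'

Scanning the template, TCTATGGATAC occurs at positions 5–15; this primer anneals to the bottom strand there with its 3' end pointing downstream.
The reverse primer's reverse complement is CGATCTCTAGGTGTAT, which matches the template at positions 29–44.
The product is the template from position 5 through 44 (40 bp).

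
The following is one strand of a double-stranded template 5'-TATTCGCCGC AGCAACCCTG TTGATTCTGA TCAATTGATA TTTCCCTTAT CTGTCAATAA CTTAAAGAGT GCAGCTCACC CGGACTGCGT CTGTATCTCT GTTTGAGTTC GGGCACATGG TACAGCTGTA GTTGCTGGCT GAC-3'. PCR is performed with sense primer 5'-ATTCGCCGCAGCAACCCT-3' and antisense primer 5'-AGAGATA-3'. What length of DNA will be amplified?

Scanning the template, ATTCGCCGCAGCAACCCT occurs at positions 2–19; this primer anneals to the bottom strand there with its 3' end pointing downstream.
Reverse complement of the reverse primer: TATCTCT. This occurs on the top strand at positions 94–100.
The product runs from position 2 to position 100, so its length is 100 − 2 + 1 = 99 bp.

99 bp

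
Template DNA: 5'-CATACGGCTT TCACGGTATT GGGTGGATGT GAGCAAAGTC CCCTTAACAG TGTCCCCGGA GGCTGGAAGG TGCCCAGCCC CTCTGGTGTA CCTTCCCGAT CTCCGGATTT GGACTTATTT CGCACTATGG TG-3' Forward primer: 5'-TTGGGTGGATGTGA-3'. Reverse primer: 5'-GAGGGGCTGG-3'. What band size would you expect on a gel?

65 bp

Scanning the template, TTGGGTGGATGTGA occurs at positions 19–32; this primer anneals to the bottom strand there with its 3' end pointing downstream.
Taking the reverse complement of GAGGGGCTGG gives CCAGCCCCTC, found at positions 74–83 on the template; the primer anneals here to the top strand with its 3' end pointing upstream.
The product runs from position 19 to position 83, so its length is 83 − 19 + 1 = 65 bp.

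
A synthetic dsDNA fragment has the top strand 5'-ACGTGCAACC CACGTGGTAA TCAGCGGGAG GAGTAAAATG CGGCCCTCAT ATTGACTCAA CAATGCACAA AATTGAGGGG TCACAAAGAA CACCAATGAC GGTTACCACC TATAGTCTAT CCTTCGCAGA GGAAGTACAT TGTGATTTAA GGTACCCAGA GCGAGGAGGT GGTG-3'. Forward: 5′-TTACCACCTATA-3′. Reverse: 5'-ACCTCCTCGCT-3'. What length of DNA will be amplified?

The forward primer matches the template at positions 103–114.
Taking the reverse complement of ACCTCCTCGCT gives AGCGAGGAGGT, found at positions 160–170 on the template; the primer anneals here to the top strand with its 3' end pointing upstream.
Amplicon spans positions 103–170: 68 bp.

68 bp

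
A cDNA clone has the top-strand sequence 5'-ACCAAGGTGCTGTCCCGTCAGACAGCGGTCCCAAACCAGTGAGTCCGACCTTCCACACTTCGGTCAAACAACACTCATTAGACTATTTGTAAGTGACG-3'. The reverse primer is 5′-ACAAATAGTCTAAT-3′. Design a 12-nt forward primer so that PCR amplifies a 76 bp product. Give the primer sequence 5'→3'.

5'-CCGTCAGACAGC-3'

The reverse primer's reverse complement ATTAGACTATTTGT matches the template at positions 77–90, so the product ends at position 90.
A 76 bp product then starts at position 90 − 76 + 1 = 15.
The forward primer is identical to the top strand there: CCGTCAGACAGC.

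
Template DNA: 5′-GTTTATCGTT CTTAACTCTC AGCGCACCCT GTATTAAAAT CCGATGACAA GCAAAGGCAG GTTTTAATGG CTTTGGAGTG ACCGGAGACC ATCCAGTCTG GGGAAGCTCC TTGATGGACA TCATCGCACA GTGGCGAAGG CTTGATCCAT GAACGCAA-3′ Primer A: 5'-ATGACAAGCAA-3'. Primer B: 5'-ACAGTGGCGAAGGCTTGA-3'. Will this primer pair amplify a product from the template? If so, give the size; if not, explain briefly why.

No product — both primers anneal to the same strand and extend in the same direction.

Primer A (ATGACAAGCAA) matches the top strand at positions 44–54 (3' end points downstream).
Primer B (ACAGTGGCGAAGGCTTGA) also matches the top strand directly, at positions 128–145 — its reverse complement TCAAGCCTTCGCCACTGT is not present.
Both primers anneal to the bottom strand with 3' ends pointing the same way, so neither can prime synthesis back toward the other.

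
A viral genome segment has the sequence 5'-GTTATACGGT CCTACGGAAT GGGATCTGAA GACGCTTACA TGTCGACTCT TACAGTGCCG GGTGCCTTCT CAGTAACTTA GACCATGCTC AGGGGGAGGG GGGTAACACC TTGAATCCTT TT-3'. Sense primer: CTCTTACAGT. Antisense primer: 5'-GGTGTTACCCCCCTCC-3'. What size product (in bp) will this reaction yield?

Forward primer CTCTTACAGT is found on the top strand at positions 47–56.
Reverse complement of the reverse primer: GGAGGGGGGTAACACC. This occurs on the top strand at positions 95–110.
The product runs from position 47 to position 110, so its length is 110 − 47 + 1 = 64 bp.

64 bp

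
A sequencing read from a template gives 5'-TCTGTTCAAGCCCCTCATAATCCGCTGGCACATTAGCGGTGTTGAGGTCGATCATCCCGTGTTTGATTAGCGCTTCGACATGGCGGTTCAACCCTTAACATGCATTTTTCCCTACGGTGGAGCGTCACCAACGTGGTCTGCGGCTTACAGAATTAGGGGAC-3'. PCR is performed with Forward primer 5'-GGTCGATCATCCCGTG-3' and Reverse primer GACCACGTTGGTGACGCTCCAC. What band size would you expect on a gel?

93 bp

The forward primer matches the template at positions 46–61.
The reverse primer's reverse complement is GTGGAGCGTCACCAACGTGGTC, which matches the template at positions 117–138.
The product runs from position 46 to position 138, so its length is 138 − 46 + 1 = 93 bp.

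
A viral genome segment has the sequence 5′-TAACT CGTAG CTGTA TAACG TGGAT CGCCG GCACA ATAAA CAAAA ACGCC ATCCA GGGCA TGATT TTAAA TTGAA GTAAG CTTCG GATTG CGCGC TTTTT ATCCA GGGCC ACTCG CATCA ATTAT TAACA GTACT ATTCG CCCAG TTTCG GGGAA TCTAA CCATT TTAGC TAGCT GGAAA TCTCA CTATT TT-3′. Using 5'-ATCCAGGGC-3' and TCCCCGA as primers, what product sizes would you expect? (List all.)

The forward primer ATCCAGGGC matches the top strand at positions 51–59, 101–109.
The reverse primer's reverse complement is TCGGGGA, matching at positions 148–154.
Each forward site pairs with the reverse site to give a product ending at position 154: sizes 104, 54 bp.

104 bp, 54 bp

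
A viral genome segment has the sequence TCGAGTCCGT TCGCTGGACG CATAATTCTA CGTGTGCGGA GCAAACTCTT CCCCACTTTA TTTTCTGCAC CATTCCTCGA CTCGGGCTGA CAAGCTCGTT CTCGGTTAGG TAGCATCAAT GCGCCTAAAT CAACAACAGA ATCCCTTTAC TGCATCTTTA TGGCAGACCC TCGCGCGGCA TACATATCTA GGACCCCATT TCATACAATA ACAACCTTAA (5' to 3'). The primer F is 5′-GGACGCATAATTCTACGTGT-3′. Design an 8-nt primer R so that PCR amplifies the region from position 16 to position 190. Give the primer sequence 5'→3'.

5'-TAGATATG-3'

The product's 3' end on the top strand is position 190.
The reverse primer anneals to the top strand over positions 183–190, i.e. to CATATCTA.
Its sequence written 5'→3' is the reverse complement: TAGATATG.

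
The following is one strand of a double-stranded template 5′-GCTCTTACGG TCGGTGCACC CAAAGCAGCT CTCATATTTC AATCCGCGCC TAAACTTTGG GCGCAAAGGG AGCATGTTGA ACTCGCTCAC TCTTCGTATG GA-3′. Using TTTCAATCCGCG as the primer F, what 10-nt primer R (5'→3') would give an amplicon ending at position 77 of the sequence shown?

5'-ACATGCTCCC-3'

The forward primer binds at positions 37–48; the product's 3' end on the top strand is position 77.
The reverse primer anneals to the top strand over positions 68–77, i.e. to GGGAGCATGT.
Its sequence written 5'→3' is the reverse complement: ACATGCTCCC.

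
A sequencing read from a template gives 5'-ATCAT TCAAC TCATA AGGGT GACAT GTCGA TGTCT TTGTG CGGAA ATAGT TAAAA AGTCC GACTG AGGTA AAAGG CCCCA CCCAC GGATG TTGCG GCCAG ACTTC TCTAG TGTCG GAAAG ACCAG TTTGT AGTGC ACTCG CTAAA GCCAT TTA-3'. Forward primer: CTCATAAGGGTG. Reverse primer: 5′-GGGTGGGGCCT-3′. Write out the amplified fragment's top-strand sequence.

Forward primer CTCATAAGGGTG is found on the top strand at positions 10–21.
Taking the reverse complement of GGGTGGGGCCT gives AGGCCCCACCC, found at positions 73–83 on the template; the primer anneals here to the top strand with its 3' end pointing upstream.
The product is the template from position 10 through 83 (74 bp).

5'-CTCATAAGGGTGACATGTCGATGTCTTTGTGCGGAAATAGTTAAAAAGTCCGACTGAGGTAAAAGGCCCCACCC-3'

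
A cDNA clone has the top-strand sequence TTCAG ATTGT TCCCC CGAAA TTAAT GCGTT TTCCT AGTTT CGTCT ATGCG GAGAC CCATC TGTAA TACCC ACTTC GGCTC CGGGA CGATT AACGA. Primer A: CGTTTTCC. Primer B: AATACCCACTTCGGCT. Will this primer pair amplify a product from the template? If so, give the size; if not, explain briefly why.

Primer A (CGTTTTCC) matches the top strand at positions 27–34 (3' end points downstream).
Primer B (AATACCCACTTCGGCT) also matches the top strand directly, at positions 64–79 — its reverse complement AGCCGAAGTGGGTATT is not present.
Both primers anneal to the bottom strand with 3' ends pointing the same way, so neither can prime synthesis back toward the other.

No product — both primers anneal to the same strand and extend in the same direction.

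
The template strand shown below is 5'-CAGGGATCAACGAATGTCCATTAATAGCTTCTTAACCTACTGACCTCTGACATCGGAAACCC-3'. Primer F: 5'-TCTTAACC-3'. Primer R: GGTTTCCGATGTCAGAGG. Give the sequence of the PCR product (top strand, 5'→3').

The forward primer matches the template at positions 30–37.
Reverse complement of the reverse primer: CCTCTGACATCGGAAACC. This occurs on the top strand at positions 44–61.
The product is the template from position 30 through 61 (32 bp).

5'-TCTTAACCTACTGACCTCTGACATCGGAAACC-3'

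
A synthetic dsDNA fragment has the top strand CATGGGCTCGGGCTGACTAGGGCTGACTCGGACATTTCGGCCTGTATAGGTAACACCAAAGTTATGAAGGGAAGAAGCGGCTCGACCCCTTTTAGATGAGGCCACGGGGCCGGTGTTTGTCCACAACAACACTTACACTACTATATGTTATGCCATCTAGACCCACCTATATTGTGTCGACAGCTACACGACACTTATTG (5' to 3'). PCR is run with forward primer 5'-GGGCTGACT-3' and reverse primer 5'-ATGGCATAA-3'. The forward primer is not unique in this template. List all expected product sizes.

147 bp, 137 bp

The forward primer GGGCTGACT matches the top strand at positions 10–18, 20–28.
The reverse primer's reverse complement is TTATGCCAT, matching at positions 148–156.
Each forward site pairs with the reverse site to give a product ending at position 156: sizes 147, 137 bp.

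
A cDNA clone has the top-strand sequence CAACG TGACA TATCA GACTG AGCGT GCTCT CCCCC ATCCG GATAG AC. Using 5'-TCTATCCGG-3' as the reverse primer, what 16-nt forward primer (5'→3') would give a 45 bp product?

5'-AACGTGACATATCAGA-3'

The reverse primer's reverse complement CCGGATAGA matches the template at positions 38–46, so the product ends at position 46.
A 45 bp product then starts at position 46 − 45 + 1 = 2.
The forward primer is identical to the top strand there: AACGTGACATATCAGA.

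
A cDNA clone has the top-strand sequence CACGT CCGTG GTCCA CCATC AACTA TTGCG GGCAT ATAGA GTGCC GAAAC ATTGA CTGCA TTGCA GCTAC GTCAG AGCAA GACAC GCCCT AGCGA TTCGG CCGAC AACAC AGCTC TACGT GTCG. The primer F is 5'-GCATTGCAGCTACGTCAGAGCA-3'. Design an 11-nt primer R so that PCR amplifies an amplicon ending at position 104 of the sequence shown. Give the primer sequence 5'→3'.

5'-TCGGCCGAATC-3'

The forward primer binds at positions 58–79; the product's 3' end on the top strand is position 104.
The reverse primer anneals to the top strand over positions 94–104, i.e. to GATTCGGCCGA.
Its sequence written 5'→3' is the reverse complement: TCGGCCGAATC.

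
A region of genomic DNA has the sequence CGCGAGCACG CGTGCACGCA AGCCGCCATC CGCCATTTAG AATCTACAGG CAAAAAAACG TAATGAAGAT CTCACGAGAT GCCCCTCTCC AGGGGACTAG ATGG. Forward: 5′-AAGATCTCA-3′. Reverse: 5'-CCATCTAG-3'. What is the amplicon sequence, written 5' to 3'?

Forward primer AAGATCTCA is found on the top strand at positions 66–74.
Taking the reverse complement of CCATCTAG gives CTAGATGG, found at positions 97–104 on the template; the primer anneals here to the top strand with its 3' end pointing upstream.
The product is the template from position 66 through 104 (39 bp).

5'-AAGATCTCACGAGATGCCCCTCTCCAGGGGACTAGATGG-3'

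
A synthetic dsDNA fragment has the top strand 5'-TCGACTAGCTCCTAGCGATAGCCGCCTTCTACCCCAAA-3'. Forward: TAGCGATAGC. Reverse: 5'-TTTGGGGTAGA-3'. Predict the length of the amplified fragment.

26 bp

The forward primer matches the template at positions 13–22.
The reverse primer's reverse complement is TCTACCCCAAA, which matches the template at positions 28–38.
The product runs from position 13 to position 38, so its length is 38 − 13 + 1 = 26 bp.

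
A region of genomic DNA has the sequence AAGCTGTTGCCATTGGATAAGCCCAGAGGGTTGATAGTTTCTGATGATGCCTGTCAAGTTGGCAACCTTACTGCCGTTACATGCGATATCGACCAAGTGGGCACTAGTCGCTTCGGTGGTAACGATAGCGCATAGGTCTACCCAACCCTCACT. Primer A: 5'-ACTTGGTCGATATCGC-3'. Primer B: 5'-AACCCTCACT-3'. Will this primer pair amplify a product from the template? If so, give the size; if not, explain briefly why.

No product — the primers' 3' ends point away from each other.

Primer A (ACTTGGTCGATATCGC) has reverse complement GCGATATCGACCAAGT, which matches the top strand at positions 83–98; primer A anneals to the top strand there with its 3' end pointing upstream toward position 83.
Primer B (AACCCTCACT) matches the top strand directly at positions 144–153; it anneals to the bottom strand with its 3' end pointing downstream toward position 153.
The 3' ends diverge (primer A extends toward position 1, primer B toward position 153), so the primers never converge on a shared product.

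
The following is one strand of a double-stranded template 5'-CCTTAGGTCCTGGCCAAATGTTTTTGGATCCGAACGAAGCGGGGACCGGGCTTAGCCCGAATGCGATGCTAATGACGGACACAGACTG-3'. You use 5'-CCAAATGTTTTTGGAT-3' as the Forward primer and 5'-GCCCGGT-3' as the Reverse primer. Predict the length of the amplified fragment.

Scanning the template, CCAAATGTTTTTGGAT occurs at positions 14–29; this primer anneals to the bottom strand there with its 3' end pointing downstream.
Taking the reverse complement of GCCCGGT gives ACCGGGC, found at positions 45–51 on the template; the primer anneals here to the top strand with its 3' end pointing upstream.
Amplicon spans positions 14–51: 38 bp.

38 bp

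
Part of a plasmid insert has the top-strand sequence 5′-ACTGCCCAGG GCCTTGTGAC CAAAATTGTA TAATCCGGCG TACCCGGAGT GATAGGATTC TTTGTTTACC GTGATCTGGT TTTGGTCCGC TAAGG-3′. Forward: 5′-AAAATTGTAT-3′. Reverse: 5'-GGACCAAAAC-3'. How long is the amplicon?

Scanning the template, AAAATTGTAT occurs at positions 22–31; this primer anneals to the bottom strand there with its 3' end pointing downstream.
Reverse complement of the reverse primer: GTTTTGGTCC. This occurs on the top strand at positions 79–88.
Amplicon spans positions 22–88: 67 bp.

67 bp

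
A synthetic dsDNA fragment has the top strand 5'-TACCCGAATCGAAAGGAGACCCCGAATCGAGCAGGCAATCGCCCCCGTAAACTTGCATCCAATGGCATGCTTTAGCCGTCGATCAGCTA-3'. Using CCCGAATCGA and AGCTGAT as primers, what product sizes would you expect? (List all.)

86 bp, 68 bp

The forward primer CCCGAATCGA matches the top strand at positions 3–12, 21–30.
The reverse primer's reverse complement is ATCAGCT, matching at positions 82–88.
Each forward site pairs with the reverse site to give a product ending at position 88: sizes 86, 68 bp.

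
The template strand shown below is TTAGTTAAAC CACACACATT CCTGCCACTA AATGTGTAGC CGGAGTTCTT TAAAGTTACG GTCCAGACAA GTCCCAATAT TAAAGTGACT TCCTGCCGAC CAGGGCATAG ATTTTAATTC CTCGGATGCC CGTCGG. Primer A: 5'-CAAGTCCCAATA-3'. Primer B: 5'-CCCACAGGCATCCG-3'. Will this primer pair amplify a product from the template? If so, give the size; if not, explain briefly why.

No product — primer B has no binding site in the template.

Primer B (CCCACAGGCATCCG) does not match the top strand, and its reverse complement CGGATGCCTGTGGG does not match either.
With no annealing site for primer B, no amplification occurs.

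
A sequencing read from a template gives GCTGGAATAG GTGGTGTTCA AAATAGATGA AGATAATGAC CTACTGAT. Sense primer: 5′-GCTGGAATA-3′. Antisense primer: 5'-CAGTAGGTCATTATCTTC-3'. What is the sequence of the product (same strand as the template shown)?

5'-GCTGGAATAGGTGGTGTTCAAAATAGATGAAGATAATGACCTACTG-3'

The forward primer matches the template at positions 1–9.
The reverse primer's reverse complement is GAAGATAATGACCTACTG, which matches the template at positions 29–46.
The product is the template from position 1 through 46 (46 bp).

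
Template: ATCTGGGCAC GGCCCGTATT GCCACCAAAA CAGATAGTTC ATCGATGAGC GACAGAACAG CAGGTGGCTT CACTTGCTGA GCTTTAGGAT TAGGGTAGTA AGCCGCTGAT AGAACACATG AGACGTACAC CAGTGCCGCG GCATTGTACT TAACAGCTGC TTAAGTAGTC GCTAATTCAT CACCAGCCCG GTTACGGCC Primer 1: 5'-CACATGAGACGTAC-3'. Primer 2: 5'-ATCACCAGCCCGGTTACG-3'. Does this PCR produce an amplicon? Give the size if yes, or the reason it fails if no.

Primer 1 (CACATGAGACGTAC) matches the top strand at positions 115–128 (3' end points downstream).
Primer 2 (ATCACCAGCCCGGTTACG) also matches the top strand directly, at positions 179–196 — its reverse complement CGTAACCGGGCTGGTGAT is not present.
Both primers anneal to the bottom strand with 3' ends pointing the same way, so neither can prime synthesis back toward the other.

No product — both primers anneal to the same strand and extend in the same direction.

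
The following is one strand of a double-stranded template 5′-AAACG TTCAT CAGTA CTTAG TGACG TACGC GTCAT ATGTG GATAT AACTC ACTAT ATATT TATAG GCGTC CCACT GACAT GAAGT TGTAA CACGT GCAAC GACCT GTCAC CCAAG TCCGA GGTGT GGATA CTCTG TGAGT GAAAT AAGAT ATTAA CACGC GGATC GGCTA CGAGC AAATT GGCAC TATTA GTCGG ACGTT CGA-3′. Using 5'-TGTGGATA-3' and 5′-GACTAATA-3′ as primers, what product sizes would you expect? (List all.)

The forward primer TGTGGATA matches the top strand at positions 37–44, 123–130.
The reverse primer's reverse complement is TATTAGTC, matching at positions 186–193.
Each forward site pairs with the reverse site to give a product ending at position 193: sizes 157, 71 bp.

157 bp, 71 bp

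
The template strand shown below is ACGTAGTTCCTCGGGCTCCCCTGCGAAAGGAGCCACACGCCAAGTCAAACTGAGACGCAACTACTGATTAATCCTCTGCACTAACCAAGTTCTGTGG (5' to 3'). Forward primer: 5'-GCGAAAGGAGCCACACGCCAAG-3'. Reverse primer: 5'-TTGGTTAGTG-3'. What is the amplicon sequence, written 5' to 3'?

5'-GCGAAAGGAGCCACACGCCAAGTCAAACTGAGACGCAACTACTGATTAATCCTCTGCACTAACCAA-3'

Forward primer GCGAAAGGAGCCACACGCCAAG is found on the top strand at positions 23–44.
Reverse complement of the reverse primer: CACTAACCAA. This occurs on the top strand at positions 79–88.
The product is the template from position 23 through 88 (66 bp).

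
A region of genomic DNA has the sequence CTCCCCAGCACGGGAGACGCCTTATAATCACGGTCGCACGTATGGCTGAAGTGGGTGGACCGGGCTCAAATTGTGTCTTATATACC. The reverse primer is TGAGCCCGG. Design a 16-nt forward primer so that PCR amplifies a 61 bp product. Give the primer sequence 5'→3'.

The reverse primer's reverse complement CCGGGCTCA matches the template at positions 60–68, so the product ends at position 68.
A 61 bp product then starts at position 68 − 61 + 1 = 8.
The forward primer is identical to the top strand there: GCACGGGAGACGCCTT.

5'-GCACGGGAGACGCCTT-3'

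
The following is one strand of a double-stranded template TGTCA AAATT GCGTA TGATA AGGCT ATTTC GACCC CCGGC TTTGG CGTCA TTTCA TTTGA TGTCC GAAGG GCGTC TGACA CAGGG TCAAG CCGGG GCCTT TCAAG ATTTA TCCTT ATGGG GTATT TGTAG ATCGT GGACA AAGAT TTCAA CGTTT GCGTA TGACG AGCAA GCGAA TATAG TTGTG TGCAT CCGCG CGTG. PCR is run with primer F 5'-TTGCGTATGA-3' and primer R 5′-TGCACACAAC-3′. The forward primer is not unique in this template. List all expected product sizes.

The forward primer TTGCGTATGA matches the top strand at positions 9–18, 154–163.
The reverse primer's reverse complement is GTTGTGTGCA, matching at positions 180–189.
Each forward site pairs with the reverse site to give a product ending at position 189: sizes 181, 36 bp.

181 bp, 36 bp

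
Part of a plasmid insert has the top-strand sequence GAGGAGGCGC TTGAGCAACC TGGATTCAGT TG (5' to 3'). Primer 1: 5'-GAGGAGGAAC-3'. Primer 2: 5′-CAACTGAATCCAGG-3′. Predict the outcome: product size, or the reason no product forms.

No product — primer 1 has no binding site in the template.

Primer 1 (GAGGAGGAAC) does not match the top strand, and its reverse complement GTTCCTCCTC does not match either.
With no annealing site for primer 1, no amplification occurs.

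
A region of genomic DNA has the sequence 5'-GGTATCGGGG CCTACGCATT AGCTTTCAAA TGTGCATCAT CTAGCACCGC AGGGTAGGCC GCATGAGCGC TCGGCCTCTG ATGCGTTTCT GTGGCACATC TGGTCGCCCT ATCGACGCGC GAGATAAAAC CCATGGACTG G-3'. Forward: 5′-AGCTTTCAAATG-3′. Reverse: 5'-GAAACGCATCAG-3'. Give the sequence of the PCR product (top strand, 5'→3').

5'-AGCTTTCAAATGTGCATCATCTAGCACCGCAGGGTAGGCCGCATGAGCGCTCGGCCTCTGATGCGTTTC-3'

The forward primer matches the template at positions 21–32.
Taking the reverse complement of GAAACGCATCAG gives CTGATGCGTTTC, found at positions 78–89 on the template; the primer anneals here to the top strand with its 3' end pointing upstream.
The product is the template from position 21 through 89 (69 bp).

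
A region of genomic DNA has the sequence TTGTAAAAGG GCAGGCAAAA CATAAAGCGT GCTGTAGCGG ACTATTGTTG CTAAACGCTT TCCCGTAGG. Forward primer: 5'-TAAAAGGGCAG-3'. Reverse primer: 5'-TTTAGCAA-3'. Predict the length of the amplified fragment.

Scanning the template, TAAAAGGGCAG occurs at positions 4–14; this primer anneals to the bottom strand there with its 3' end pointing downstream.
The reverse primer's reverse complement is TTGCTAAA, which matches the template at positions 48–55.
Product length = (reverse-primer end) − (forward-primer start) + 1 = 55 − 4 + 1 = 52 bp.

52 bp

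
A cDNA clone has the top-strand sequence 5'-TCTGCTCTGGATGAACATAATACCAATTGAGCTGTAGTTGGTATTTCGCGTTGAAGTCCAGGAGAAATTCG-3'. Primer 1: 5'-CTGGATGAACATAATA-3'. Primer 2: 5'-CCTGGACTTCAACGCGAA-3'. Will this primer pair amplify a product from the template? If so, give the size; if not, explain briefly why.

Yes — a 56 bp product.

Primer 1 (CTGGATGAACATAATA) matches the top strand at positions 7–22; it acts as a forward primer.
Primer 2's reverse complement is TTCGCGTTGAAGTCCAGG, matching the top strand at positions 45–62; it acts as a reverse primer.
The 3' ends face each other across positions 7–62, giving a 56 bp product.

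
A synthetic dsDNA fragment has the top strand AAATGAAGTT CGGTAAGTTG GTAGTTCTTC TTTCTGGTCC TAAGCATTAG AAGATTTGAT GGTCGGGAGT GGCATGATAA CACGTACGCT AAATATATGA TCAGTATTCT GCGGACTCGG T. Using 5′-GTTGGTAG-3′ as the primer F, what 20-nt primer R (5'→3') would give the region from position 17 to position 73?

The product's 3' end on the top strand is position 73.
The reverse primer anneals to the top strand over positions 54–73, i.e. to ATTTGATGGTCGGGAGTGGC.
Its sequence written 5'→3' is the reverse complement: GCCACTCCCGACCATCAAAT.

5'-GCCACTCCCGACCATCAAAT-3'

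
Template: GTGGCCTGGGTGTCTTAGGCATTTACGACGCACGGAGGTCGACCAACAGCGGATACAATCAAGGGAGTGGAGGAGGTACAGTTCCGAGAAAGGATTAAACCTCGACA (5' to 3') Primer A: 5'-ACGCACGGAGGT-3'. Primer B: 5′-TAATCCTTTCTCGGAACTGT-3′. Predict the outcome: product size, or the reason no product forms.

Primer A (ACGCACGGAGGT) matches the top strand at positions 28–39; it acts as a forward primer.
Primer B's reverse complement is ACAGTTCCGAGAAAGGATTA, matching the top strand at positions 78–97; it acts as a reverse primer.
The 3' ends face each other across positions 28–97, giving a 70 bp product.

Yes — a 70 bp product.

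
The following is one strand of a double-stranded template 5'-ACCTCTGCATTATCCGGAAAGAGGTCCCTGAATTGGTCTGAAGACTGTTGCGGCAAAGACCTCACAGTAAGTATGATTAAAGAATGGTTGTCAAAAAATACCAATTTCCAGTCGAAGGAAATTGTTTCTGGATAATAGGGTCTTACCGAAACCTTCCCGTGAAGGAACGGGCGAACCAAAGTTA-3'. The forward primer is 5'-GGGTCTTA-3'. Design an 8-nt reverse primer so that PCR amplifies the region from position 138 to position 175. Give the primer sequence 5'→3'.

The product's 3' end on the top strand is position 175.
The reverse primer anneals to the top strand over positions 168–175, i.e. to CGGGCGAA.
Its sequence written 5'→3' is the reverse complement: TTCGCCCG.

5'-TTCGCCCG-3'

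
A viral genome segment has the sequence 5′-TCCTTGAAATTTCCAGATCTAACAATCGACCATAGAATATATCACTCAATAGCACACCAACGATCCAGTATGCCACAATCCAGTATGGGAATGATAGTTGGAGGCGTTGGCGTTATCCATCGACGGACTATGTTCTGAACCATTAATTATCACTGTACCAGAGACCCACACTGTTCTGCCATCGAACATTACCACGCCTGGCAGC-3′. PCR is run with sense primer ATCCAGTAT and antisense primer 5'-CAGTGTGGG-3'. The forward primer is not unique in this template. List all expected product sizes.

The forward primer ATCCAGTAT matches the top strand at positions 63–71, 78–86.
The reverse primer's reverse complement is CCCACACTG, matching at positions 165–173.
Each forward site pairs with the reverse site to give a product ending at position 173: sizes 111, 96 bp.

111 bp, 96 bp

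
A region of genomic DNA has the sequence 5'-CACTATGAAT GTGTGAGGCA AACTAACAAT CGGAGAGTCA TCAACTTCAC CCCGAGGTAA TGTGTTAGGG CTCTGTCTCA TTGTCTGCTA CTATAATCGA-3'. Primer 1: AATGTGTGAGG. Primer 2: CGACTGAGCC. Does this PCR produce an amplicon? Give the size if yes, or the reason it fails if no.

Primer 2 (CGACTGAGCC) does not match the top strand, and its reverse complement GGCTCAGTCG does not match either.
With no annealing site for primer 2, no amplification occurs.

No product — primer 2 has no binding site in the template.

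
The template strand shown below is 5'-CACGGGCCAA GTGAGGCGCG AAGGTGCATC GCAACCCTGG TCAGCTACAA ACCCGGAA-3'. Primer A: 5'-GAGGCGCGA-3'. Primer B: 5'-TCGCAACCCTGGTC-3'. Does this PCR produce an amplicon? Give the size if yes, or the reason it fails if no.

Primer A (GAGGCGCGA) matches the top strand at positions 13–21 (3' end points downstream).
Primer B (TCGCAACCCTGGTC) also matches the top strand directly, at positions 29–42 — its reverse complement GACCAGGGTTGCGA is not present.
Both primers anneal to the bottom strand with 3' ends pointing the same way, so neither can prime synthesis back toward the other.

No product — both primers anneal to the same strand and extend in the same direction.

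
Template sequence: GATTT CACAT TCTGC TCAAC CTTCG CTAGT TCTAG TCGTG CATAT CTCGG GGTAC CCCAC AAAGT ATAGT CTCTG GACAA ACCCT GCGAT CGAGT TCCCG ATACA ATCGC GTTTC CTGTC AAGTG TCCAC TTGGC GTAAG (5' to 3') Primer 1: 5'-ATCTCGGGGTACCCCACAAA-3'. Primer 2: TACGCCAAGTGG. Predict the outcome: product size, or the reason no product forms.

Primer 1 (ATCTCGGGGTACCCCACAAA) matches the top strand at positions 44–63; it acts as a forward primer.
Primer 2's reverse complement is CCACTTGGCGTA, matching the top strand at positions 127–138; it acts as a reverse primer.
The 3' ends face each other across positions 44–138, giving a 95 bp product.

Yes — a 95 bp product.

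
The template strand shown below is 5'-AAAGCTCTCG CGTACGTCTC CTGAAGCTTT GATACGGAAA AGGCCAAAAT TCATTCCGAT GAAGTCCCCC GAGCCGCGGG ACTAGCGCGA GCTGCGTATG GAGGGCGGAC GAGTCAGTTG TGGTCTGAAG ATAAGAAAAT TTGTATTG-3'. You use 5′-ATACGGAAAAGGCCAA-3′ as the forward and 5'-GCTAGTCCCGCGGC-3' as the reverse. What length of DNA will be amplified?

55 bp

The forward primer matches the template at positions 32–47.
Reverse complement of the reverse primer: GCCGCGGGACTAGC. This occurs on the top strand at positions 73–86.
The product runs from position 32 to position 86, so its length is 86 − 32 + 1 = 55 bp.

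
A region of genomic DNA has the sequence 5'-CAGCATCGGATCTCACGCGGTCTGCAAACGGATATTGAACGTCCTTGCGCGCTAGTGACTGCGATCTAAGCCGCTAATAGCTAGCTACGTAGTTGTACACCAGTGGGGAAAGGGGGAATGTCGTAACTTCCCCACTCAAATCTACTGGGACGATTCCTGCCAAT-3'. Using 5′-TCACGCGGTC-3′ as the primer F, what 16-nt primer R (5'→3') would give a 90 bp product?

The forward primer binds at positions 13–22, so a 90 bp product ends at position 13 + 90 − 1 = 102.
The reverse primer anneals to the top strand over positions 87–102, i.e. to ACGTAGTTGTACACCA.
Its sequence written 5'→3' is the reverse complement: TGGTGTACAACTACGT.

5'-TGGTGTACAACTACGT-3'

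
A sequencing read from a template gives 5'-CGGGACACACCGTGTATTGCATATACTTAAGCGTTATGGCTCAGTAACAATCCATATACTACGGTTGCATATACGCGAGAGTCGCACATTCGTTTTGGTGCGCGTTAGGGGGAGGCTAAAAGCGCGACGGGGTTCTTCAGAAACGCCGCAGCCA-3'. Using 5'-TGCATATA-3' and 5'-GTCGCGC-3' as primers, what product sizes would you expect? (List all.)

The forward primer TGCATATA matches the top strand at positions 18–25, 66–73.
The reverse primer's reverse complement is GCGCGAC, matching at positions 122–128.
Each forward site pairs with the reverse site to give a product ending at position 128: sizes 111, 63 bp.

111 bp, 63 bp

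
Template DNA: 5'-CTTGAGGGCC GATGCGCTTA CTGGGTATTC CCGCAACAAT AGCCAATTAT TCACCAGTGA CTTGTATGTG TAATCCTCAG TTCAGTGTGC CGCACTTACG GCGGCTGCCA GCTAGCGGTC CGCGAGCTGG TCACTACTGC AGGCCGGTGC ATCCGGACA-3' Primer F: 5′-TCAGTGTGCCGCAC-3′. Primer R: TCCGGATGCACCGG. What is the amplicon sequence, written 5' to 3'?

5'-TCAGTGTGCCGCACTTACGGCGGCTGCCAGCTAGCGGTCCGCGAGCTGGTCACTACTGCAGGCCGGTGCATCCGGA-3'

Forward primer TCAGTGTGCCGCAC is found on the top strand at positions 82–95.
Taking the reverse complement of TCCGGATGCACCGG gives CCGGTGCATCCGGA, found at positions 144–157 on the template; the primer anneals here to the top strand with its 3' end pointing upstream.
The product is the template from position 82 through 157 (76 bp).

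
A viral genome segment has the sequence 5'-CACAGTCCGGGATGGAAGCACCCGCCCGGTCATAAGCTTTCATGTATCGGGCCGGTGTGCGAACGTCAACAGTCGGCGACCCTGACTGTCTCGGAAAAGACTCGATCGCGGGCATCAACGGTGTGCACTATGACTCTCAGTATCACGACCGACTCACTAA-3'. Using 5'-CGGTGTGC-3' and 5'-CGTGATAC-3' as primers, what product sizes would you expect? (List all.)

The forward primer CGGTGTGC matches the top strand at positions 53–60, 119–126.
The reverse primer's reverse complement is GTATCACG, matching at positions 140–147.
Each forward site pairs with the reverse site to give a product ending at position 147: sizes 95, 29 bp.

95 bp, 29 bp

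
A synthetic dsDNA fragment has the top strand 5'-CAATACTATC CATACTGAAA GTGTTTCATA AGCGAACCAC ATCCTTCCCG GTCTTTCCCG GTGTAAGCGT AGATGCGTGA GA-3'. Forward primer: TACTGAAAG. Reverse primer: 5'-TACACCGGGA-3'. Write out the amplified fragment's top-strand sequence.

Scanning the template, TACTGAAAG occurs at positions 13–21; this primer anneals to the bottom strand there with its 3' end pointing downstream.
The reverse primer's reverse complement is TCCCGGTGTA, which matches the template at positions 56–65.
The product is the template from position 13 through 65 (53 bp).

5'-TACTGAAAGTGTTTCATAAGCGAACCACATCCTTCCCGGTCTTTCCCGGTGTA-3'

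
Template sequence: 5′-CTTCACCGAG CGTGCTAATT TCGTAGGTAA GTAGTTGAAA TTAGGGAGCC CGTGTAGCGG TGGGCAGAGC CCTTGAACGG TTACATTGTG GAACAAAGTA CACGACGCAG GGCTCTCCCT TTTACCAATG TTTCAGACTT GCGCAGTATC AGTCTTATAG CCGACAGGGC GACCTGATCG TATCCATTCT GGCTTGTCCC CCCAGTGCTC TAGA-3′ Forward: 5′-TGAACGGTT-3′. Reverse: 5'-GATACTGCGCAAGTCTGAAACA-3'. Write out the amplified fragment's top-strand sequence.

Scanning the template, TGAACGGTT occurs at positions 74–82; this primer anneals to the bottom strand there with its 3' end pointing downstream.
The reverse primer's reverse complement is TGTTTCAGACTTGCGCAGTATC, which matches the template at positions 129–150.
The product is the template from position 74 through 150 (77 bp).

5'-TGAACGGTTACATTGTGGAACAAAGTACACGACGCAGGGCTCTCCCTTTTACCAATGTTTCAGACTTGCGCAGTATC-3'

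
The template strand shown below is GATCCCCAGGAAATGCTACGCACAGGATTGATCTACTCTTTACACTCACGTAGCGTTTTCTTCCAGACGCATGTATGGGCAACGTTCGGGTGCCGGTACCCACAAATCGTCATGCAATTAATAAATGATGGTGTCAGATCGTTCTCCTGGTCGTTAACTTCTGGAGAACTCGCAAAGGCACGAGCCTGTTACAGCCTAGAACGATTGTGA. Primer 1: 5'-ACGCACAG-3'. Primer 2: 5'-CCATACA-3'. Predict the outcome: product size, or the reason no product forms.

Yes — a 61 bp product.

Primer 1 (ACGCACAG) matches the top strand at positions 18–25; it acts as a forward primer.
Primer 2's reverse complement is TGTATGG, matching the top strand at positions 72–78; it acts as a reverse primer.
The 3' ends face each other across positions 18–78, giving a 61 bp product.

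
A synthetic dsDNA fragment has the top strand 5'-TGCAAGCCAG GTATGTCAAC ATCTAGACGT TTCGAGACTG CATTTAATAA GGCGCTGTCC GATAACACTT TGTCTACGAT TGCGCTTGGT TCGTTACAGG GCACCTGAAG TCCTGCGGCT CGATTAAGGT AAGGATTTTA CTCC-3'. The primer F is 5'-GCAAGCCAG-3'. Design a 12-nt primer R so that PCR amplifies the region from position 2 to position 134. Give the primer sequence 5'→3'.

The product's 3' end on the top strand is position 134.
The reverse primer anneals to the top strand over positions 123–134, i.e. to ATTAAGGTAAGG.
Its sequence written 5'→3' is the reverse complement: CCTTACCTTAAT.

5'-CCTTACCTTAAT-3'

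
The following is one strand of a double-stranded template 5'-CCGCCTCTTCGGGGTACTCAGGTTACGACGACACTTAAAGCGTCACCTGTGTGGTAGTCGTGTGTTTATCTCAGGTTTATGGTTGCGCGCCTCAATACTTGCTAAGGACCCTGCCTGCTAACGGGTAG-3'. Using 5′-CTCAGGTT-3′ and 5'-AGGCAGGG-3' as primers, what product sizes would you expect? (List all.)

The forward primer CTCAGGTT matches the top strand at positions 17–24, 70–77.
The reverse primer's reverse complement is CCCTGCCT, matching at positions 109–116.
Each forward site pairs with the reverse site to give a product ending at position 116: sizes 100, 47 bp.

100 bp, 47 bp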